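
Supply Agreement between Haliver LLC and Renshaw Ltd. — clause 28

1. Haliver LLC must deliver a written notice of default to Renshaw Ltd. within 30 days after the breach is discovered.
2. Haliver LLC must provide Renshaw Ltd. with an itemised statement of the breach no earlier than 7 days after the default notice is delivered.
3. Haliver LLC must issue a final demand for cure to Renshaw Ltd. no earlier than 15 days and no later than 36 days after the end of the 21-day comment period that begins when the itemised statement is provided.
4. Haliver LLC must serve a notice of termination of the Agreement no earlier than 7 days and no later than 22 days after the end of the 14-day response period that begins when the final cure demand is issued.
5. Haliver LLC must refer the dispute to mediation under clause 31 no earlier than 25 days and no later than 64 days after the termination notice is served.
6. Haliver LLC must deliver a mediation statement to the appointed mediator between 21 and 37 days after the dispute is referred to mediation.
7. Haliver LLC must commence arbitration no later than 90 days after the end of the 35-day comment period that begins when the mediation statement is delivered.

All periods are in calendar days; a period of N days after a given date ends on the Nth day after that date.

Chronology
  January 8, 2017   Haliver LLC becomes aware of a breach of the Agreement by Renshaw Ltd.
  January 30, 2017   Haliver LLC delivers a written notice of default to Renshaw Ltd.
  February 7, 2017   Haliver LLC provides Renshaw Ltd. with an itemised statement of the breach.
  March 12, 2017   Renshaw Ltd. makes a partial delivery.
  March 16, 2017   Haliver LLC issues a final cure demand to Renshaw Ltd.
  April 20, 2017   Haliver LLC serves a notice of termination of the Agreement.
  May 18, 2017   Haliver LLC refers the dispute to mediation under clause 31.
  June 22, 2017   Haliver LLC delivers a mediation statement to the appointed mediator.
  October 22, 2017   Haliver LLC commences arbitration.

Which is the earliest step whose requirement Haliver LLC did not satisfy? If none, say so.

Step 1: 30 days after January 8, 2017 (when the breach is discovered) is February 7, 2017; completed January 30, 2017, before the deadline.
Step 2: the earliest permitted date is 7 days after January 30, 2017 (when the default notice is delivered), i.e. February 6, 2017; done February 7, 2017, after the minimum wait.
Step 3: the window is 15–36 days after February 28, 2017 (end of the 21-day comment period, which began when the itemised statement is provided on February 7, 2017), so March 15, 2017 through April 5, 2017; March 16, 2017 falls inside that range.
Step 4: the window is 7–22 days after March 30, 2017 (end of the 14-day response period, which began when the final cure demand is issued on March 16, 2017), so April 6, 2017 through April 21, 2017; done April 20, 2017 — within the window.
Step 5: the window is 25–64 days after April 20, 2017 (when the termination notice is served), so May 15, 2017 through June 23, 2017; May 18, 2017 falls inside that range.
Step 6: the window is 21–37 days after May 18, 2017 (when the dispute is referred to mediation), so June 8, 2017 through June 24, 2017; done June 22, 2017, which is between those dates.
Step 7: 90 days after July 27, 2017 (end of the 35-day comment period, which began when the mediation statement is delivered on June 22, 2017) is October 25, 2017; completed October 22, 2017, before the deadline.

None — every step was satisfied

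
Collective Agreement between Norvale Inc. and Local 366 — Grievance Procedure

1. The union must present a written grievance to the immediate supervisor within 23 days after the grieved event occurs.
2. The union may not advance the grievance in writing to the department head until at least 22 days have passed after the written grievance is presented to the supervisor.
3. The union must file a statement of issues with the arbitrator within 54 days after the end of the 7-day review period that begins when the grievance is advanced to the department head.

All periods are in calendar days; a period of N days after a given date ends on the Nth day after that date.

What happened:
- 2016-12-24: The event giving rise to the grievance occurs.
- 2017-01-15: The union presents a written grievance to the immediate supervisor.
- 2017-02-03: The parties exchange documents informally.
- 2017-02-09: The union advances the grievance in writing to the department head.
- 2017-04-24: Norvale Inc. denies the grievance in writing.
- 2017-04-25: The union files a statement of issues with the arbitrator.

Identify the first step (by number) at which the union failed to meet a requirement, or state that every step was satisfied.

Step 3

(1) due by 2016-12-24 + 23 days = 2017-01-16; 2017-01-15 is within that limit.
(2) permitted from 2017-01-15 + 22 days = 2017-02-06 onward; 2017-02-09 is on or after that date.
(3) due by 2017-02-16 + 54 days = 2017-04-11; done 2017-04-25 — 14 days late.
The analysis stops there.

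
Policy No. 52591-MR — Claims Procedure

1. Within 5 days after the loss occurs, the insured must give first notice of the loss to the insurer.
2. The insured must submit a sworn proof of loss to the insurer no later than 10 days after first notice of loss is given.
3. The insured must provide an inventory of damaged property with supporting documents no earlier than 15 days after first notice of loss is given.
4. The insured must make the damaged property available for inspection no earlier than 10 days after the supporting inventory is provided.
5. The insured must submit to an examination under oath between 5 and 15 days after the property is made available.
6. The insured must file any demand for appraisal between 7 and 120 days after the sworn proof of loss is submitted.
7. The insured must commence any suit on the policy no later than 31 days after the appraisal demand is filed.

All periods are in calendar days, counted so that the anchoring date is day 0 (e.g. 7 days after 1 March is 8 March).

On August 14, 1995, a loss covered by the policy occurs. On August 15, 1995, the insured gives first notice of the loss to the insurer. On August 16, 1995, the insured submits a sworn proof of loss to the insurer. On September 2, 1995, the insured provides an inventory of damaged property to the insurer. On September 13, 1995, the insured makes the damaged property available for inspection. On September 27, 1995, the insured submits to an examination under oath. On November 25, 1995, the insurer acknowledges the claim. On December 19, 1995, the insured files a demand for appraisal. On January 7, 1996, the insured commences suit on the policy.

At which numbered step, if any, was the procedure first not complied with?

(1) due by August 14, 1995 + 5 days = August 19, 1995; done August 15, 1995 — timely.
(2) due by August 15, 1995 + 10 days = August 25, 1995; August 16, 1995 is within that limit.
(3) permitted from August 15, 1995 + 15 days = August 30, 1995 onward; September 2, 1995 is on or after that date.
(4) permitted from September 2, 1995 + 10 days = September 12, 1995 onward; done September 13, 1995, after the minimum wait.
(5) the permitted window runs from September 13, 1995 + 5 = September 18, 1995 to September 13, 1995 + 15 = September 28, 1995; September 27, 1995 falls inside that range.
(6) the permitted window runs from August 16, 1995 + 7 = August 23, 1995 to August 16, 1995 + 120 = December 14, 1995; December 19, 1995 is 5 days past the end of the window.
No need to go further; step 6 was not satisfied.

Step 6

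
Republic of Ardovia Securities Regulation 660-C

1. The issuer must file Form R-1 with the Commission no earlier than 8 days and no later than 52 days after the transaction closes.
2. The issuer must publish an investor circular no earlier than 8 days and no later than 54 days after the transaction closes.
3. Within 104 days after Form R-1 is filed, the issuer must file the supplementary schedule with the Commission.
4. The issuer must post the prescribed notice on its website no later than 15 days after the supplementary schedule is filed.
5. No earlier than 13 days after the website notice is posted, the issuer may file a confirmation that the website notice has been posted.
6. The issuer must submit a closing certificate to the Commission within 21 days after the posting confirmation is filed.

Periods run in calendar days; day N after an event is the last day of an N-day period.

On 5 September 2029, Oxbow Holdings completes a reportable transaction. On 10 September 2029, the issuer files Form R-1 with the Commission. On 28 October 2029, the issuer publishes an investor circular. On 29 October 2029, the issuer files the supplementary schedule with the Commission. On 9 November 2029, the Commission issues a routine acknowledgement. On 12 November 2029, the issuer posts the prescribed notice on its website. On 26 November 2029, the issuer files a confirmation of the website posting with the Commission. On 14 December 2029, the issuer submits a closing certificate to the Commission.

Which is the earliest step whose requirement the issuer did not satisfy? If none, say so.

Step 1

(1) the permitted window runs from 5 September 2029 + 8 = 13 September 2029 to 5 September 2029 + 52 = 27 October 2029; done 10 September 2029 — 3 days before the window opened.
The procedure was therefore not followed at step 1.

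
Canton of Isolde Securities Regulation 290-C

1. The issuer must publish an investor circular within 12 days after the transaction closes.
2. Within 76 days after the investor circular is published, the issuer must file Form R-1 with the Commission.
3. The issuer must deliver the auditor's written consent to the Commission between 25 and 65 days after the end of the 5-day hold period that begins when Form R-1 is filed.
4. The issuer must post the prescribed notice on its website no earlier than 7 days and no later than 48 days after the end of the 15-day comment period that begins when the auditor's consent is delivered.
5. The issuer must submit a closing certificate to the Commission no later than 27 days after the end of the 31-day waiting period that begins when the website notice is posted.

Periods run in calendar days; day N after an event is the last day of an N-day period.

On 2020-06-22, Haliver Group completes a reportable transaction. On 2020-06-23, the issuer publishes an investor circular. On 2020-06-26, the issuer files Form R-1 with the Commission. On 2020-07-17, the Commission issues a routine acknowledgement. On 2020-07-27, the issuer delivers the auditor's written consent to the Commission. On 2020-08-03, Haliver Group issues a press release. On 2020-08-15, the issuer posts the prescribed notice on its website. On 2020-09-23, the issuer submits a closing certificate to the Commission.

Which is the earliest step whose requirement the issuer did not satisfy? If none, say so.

Step 1 — counting 12 days from 2020-06-22 (when the transaction closes) gives a deadline of 2020-07-04; 2020-06-23 is within that limit.
Step 2 — counting 76 days from 2020-06-23 (when the investor circular is published) gives a deadline of 2020-09-07; completed 2020-06-26, before the deadline.
Step 3 — 25 and 65 days from 2020-07-01 (end of the 5-day hold period, which began when Form R-1 is filed on 2020-06-26) are 2020-07-26 and 2020-09-04 respectively; 2020-07-27 falls inside that range.
Step 4 — 7 and 48 days from 2020-08-11 (end of the 15-day comment period, which began when the auditor's consent is delivered on 2020-07-27) are 2020-08-18 and 2020-09-28 respectively; done 2020-08-15 — 3 days before the window opened.
The procedure was therefore not followed at step 4.

Step 4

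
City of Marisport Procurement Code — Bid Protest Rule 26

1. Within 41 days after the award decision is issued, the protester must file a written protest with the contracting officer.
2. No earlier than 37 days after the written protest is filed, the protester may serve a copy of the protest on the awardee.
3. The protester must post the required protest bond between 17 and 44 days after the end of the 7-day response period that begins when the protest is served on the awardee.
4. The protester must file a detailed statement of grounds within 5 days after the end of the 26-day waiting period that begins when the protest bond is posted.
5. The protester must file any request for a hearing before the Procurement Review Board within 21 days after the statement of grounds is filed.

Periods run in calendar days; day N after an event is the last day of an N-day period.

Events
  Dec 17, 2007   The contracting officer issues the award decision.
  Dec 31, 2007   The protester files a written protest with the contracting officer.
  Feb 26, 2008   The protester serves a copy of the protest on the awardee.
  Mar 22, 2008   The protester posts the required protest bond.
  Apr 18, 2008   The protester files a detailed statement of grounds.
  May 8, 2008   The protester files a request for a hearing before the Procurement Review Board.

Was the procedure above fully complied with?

Step 1 — counting 41 days from Dec 17, 2007 (when the award decision is issued) gives a deadline of Jan 27, 2008; completed Dec 31, 2007, before the deadline.
Step 2 — must wait 37 days from Dec 31, 2007 (when the written protest is filed), so not before Feb 6, 2008; Feb 26, 2008 is on or after that date.
Step 3 — 17 and 44 days from Mar 4, 2008 (end of the 7-day response period, which began when the protest is served on the awardee on Feb 26, 2008) are Mar 21, 2008 and Apr 17, 2008 respectively; Mar 22, 2008 falls inside that range.
Step 4 — counting 5 days from Apr 17, 2008 (end of the 26-day waiting period, which began when the protest bond is posted on Mar 22, 2008) gives a deadline of Apr 22, 2008; completed Apr 18, 2008, before the deadline.
Step 5 — counting 21 days from Apr 18, 2008 (when the statement of grounds is filed) gives a deadline of May 9, 2008; done May 8, 2008 — timely.

Yes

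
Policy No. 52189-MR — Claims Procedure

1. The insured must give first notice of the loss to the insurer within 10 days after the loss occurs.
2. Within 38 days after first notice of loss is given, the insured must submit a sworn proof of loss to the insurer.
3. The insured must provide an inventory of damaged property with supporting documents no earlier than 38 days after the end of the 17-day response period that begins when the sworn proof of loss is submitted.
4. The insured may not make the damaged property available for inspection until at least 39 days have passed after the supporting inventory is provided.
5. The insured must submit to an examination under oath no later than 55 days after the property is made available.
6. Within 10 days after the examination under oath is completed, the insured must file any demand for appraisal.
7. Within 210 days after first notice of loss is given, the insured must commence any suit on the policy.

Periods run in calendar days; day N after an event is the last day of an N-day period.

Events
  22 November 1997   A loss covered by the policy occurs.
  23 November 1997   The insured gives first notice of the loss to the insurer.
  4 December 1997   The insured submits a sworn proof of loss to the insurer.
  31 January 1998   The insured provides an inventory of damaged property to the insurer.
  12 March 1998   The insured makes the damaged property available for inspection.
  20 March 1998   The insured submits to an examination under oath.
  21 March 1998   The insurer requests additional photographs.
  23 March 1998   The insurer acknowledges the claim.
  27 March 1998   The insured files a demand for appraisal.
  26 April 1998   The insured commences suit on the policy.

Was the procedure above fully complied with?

Yes

Step 1: 10 days after 22 November 1997 (when the loss occurs) is 2 December 1997; completed 23 November 1997, before the deadline.
Step 2: 38 days after 23 November 1997 (when first notice of loss is given) is 31 December 1997; 4 December 1997 is within that limit.
Step 3: the earliest permitted date is 38 days after 21 December 1997 (end of the 17-day response period, which began when the sworn proof of loss is submitted on 4 December 1997), i.e. 28 January 1998; 31 January 1998 is on or after that date.
Step 4: the earliest permitted date is 39 days after 31 January 1998 (when the supporting inventory is provided), i.e. 11 March 1998; 12 March 1998 is on or after that date.
Step 5: 55 days after 12 March 1998 (when the property is made available) is 6 May 1998; completed 20 March 1998, before the deadline.
Step 6: 10 days after 20 March 1998 (when the examination under oath is completed) is 30 March 1998; done 27 March 1998 — timely.
Step 7: 210 days after 23 November 1997 (when first notice of loss is given) is 21 June 1998; done 26 April 1998 — timely.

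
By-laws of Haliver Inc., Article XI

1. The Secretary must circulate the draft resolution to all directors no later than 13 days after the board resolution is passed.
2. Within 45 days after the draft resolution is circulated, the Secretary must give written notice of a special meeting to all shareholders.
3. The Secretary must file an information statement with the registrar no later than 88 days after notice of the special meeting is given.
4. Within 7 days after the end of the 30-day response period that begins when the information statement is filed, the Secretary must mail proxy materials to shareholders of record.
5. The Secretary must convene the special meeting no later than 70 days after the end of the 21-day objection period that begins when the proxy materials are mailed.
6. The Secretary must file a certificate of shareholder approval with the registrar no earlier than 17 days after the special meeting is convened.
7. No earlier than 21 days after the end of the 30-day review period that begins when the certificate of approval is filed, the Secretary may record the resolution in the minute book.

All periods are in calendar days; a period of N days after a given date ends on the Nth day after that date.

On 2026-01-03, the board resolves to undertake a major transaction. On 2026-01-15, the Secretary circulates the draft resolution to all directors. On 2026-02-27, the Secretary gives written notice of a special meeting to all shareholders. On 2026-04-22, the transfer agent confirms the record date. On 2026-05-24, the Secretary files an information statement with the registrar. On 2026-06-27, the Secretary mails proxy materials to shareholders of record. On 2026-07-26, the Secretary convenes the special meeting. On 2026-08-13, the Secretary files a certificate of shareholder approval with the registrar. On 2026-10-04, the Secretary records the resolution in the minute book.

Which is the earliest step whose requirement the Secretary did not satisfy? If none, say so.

None — every step was satisfied

Step 1 — counting 13 days from 2026-01-03 (when the board resolution is passed) gives a deadline of 2026-01-16; done 2026-01-15 — timely.
Step 2 — counting 45 days from 2026-01-15 (when the draft resolution is circulated) gives a deadline of 2026-03-01; 2026-02-27 is within that limit.
Step 3 — counting 88 days from 2026-02-27 (when notice of the special meeting is given) gives a deadline of 2026-05-26; 2026-05-24 is within that limit.
Step 4 — counting 7 days from 2026-06-23 (end of the 30-day response period, which began when the information statement is filed on 2026-05-24) gives a deadline of 2026-06-30; done 2026-06-27 — timely.
Step 5 — counting 70 days from 2026-07-18 (end of the 21-day objection period, which began when the proxy materials are mailed on 2026-06-27) gives a deadline of 2026-09-26; 2026-07-26 is within that limit.
Step 6 — must wait 17 days from 2026-07-26 (when the special meeting is convened), so not before 2026-08-12; done 2026-08-13, after the minimum wait.
Step 7 — must wait 21 days from 2026-09-12 (end of the 30-day review period, which began when the certificate of approval is filed on 2026-08-13), so not before 2026-10-03; done 2026-10-04, after the minimum wait.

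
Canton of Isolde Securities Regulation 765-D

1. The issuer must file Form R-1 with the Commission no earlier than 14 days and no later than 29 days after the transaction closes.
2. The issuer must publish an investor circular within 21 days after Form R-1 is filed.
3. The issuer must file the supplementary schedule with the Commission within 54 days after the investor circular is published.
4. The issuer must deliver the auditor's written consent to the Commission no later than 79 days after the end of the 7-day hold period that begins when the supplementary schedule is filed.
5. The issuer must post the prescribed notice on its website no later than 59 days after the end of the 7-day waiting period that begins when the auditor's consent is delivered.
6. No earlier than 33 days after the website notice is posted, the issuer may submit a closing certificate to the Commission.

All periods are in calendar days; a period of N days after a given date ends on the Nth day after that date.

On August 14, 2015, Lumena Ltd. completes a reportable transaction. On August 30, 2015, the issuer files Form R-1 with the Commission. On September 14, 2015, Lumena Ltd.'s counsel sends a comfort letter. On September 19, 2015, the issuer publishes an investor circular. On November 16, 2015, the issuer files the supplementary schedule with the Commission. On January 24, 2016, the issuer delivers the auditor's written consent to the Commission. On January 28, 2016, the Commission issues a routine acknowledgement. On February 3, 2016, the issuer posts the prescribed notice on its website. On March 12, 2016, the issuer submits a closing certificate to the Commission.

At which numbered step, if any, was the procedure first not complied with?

Step 1: the window is 14–29 days after August 14, 2015 (when the transaction closes), so August 28, 2015 through September 12, 2015; done August 30, 2015, which is between those dates.
Step 2: 21 days after August 30, 2015 (when Form R-1 is filed) is September 20, 2015; done September 19, 2015 — timely.
Step 3: 54 days after September 19, 2015 (when the investor circular is published) is November 12, 2015; not done until November 16, 2015, 4 days after the deadline.

Step 3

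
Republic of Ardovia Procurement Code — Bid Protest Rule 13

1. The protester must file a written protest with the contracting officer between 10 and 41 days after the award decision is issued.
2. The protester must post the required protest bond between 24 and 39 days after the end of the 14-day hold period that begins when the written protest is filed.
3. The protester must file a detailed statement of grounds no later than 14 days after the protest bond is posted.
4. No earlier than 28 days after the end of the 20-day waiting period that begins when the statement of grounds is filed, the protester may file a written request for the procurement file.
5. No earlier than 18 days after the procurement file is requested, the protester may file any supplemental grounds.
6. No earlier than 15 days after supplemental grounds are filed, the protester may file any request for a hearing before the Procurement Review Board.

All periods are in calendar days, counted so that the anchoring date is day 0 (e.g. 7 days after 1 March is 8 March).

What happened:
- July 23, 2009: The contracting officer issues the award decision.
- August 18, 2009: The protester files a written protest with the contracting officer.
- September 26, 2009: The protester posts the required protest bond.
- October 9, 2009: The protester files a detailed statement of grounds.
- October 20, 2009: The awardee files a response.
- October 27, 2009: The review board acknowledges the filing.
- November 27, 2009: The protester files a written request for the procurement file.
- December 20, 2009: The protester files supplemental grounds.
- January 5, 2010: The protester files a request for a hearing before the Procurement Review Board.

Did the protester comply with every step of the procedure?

Yes

(1) the permitted window runs from July 23, 2009 + 10 = August 2, 2009 to July 23, 2009 + 41 = September 2, 2009; done August 18, 2009 — within the window.
(2) the permitted window runs from September 1, 2009 + 24 = September 25, 2009 to September 1, 2009 + 39 = October 10, 2009; done September 26, 2009, which is between those dates.
(3) due by September 26, 2009 + 14 days = October 10, 2009; completed October 9, 2009, before the deadline.
(4) permitted from October 29, 2009 + 28 days = November 26, 2009 onward; November 27, 2009 is on or after that date.
(5) permitted from November 27, 2009 + 18 days = December 15, 2009 onward; done December 20, 2009, after the minimum wait.
(6) permitted from December 20, 2009 + 15 days = January 4, 2010 onward; done January 5, 2010 — permitted.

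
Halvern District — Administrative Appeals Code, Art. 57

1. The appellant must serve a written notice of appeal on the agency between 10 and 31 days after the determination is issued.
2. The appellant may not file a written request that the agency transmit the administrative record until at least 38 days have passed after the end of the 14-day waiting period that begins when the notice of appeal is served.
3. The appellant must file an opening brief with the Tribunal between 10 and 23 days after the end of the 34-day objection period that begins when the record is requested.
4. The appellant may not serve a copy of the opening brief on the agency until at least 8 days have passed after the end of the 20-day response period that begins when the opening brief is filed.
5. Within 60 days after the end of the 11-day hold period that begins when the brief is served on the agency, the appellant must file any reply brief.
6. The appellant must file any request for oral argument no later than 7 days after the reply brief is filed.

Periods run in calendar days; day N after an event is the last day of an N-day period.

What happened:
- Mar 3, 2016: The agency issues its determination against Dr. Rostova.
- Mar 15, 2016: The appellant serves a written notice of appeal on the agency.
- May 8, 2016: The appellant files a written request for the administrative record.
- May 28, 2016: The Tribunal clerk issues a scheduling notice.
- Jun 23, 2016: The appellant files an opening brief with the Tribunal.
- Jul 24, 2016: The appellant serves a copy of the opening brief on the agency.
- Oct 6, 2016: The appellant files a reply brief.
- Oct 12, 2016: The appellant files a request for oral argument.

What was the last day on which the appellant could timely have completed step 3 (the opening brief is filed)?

Jul 4, 2016

The record is requested on May 8, 2016; the 34-day objection period therefore ends Jun 11, 2016, and step 3 runs from that date. The window is 10–23 days after Jun 11, 2016; it closes on Jul 4, 2016.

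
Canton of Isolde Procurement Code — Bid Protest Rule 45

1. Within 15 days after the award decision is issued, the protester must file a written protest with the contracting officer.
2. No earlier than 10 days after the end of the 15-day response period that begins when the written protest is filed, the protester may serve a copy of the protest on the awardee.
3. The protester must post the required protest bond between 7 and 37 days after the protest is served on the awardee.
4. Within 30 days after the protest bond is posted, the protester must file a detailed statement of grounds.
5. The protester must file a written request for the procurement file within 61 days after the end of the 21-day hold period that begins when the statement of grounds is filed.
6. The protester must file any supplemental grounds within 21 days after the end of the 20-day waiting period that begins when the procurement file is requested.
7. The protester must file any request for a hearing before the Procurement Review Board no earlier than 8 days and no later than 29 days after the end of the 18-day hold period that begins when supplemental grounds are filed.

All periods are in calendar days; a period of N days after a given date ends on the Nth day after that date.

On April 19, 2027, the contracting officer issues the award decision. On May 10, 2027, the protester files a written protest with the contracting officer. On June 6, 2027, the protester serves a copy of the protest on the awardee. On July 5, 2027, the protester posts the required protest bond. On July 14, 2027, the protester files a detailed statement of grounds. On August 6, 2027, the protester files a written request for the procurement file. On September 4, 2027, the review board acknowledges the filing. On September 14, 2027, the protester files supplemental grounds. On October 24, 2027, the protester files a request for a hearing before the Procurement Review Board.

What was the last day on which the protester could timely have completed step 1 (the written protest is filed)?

May 4, 2027

Step 1 runs from April 19, 2027, when the award decision is issued. 15 days after April 19, 2027 is May 4, 2027.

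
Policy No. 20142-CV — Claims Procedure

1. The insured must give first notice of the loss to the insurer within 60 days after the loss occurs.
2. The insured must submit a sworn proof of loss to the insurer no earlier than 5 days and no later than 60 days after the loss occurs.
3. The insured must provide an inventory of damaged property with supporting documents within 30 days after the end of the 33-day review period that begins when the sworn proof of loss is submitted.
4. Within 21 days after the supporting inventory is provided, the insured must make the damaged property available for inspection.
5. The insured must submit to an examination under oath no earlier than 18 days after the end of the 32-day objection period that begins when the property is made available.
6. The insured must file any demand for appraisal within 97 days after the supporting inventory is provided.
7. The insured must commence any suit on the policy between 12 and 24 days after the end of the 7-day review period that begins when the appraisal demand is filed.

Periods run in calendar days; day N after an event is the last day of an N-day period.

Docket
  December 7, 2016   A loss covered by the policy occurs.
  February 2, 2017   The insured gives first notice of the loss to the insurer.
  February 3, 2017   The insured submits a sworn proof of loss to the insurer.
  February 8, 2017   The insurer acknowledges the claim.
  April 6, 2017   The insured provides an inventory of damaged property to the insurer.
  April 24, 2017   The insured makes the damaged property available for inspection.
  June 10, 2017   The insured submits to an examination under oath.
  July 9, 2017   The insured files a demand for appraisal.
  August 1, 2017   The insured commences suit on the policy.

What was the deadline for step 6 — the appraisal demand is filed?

Step 6 runs from April 6, 2017, when the supporting inventory is provided. 97 days after April 6, 2017 is July 12, 2017.

July 12, 2017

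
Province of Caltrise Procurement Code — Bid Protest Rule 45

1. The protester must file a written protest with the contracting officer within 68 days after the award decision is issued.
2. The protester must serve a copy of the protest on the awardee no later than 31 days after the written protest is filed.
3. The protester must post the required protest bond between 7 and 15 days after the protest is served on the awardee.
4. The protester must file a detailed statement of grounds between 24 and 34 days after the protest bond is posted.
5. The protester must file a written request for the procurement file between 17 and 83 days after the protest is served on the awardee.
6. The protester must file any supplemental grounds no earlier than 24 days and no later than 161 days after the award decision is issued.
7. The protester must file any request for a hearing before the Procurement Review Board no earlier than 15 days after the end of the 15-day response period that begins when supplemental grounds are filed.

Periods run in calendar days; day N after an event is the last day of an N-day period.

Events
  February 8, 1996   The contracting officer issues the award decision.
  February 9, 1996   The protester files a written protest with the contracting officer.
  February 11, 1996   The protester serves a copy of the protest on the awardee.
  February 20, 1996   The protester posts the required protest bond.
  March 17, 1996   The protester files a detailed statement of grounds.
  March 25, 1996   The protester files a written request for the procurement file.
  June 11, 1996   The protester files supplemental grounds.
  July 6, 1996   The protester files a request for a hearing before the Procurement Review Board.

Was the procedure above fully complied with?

Step 1: 68 days after February 8, 1996 (when the award decision is issued) is April 16, 1996; done February 9, 1996 — timely.
Step 2: 31 days after February 9, 1996 (when the written protest is filed) is March 11, 1996; February 11, 1996 is within that limit.
Step 3: the window is 7–15 days after February 11, 1996 (when the protest is served on the awardee), so February 18, 1996 through February 26, 1996; done February 20, 1996, which is between those dates.
Step 4: the window is 24–34 days after February 20, 1996 (when the protest bond is posted), so March 15, 1996 through March 25, 1996; done March 17, 1996, which is between those dates.
Step 5: the window is 17–83 days after February 11, 1996 (when the protest is served on the awardee), so February 28, 1996 through May 4, 1996; March 25, 1996 falls inside that range.
Step 6: the window is 24–161 days after February 8, 1996 (when the award decision is issued), so March 3, 1996 through July 18, 1996; June 11, 1996 falls inside that range.
Step 7: the earliest permitted date is 15 days after June 26, 1996 (end of the 15-day response period, which began when supplemental grounds are filed on June 11, 1996), i.e. July 11, 1996; July 6, 1996 is 5 days before the earliest permitted date.
The procedure was therefore not followed at step 7.

No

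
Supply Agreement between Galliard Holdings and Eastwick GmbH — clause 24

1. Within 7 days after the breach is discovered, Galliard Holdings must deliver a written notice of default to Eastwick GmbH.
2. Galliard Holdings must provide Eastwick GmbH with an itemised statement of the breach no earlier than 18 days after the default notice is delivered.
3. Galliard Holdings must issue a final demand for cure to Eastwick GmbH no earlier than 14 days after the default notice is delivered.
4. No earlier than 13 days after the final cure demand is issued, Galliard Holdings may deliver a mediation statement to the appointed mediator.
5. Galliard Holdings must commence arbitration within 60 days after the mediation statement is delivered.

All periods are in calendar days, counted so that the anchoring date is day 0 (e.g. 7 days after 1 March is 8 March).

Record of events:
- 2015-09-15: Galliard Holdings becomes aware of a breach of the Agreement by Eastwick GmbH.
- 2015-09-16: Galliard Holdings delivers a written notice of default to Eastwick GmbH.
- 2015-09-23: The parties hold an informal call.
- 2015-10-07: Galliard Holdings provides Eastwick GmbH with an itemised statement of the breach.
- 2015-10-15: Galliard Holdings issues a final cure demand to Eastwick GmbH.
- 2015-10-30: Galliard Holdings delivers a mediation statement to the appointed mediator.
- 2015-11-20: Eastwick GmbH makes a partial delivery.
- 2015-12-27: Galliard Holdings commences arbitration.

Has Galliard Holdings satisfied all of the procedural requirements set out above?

(1) due by 2015-09-15 + 7 days = 2015-09-22; 2015-09-16 is within that limit.
(2) permitted from 2015-09-16 + 18 days = 2015-10-04 onward; 2015-10-07 is on or after that date.
(3) permitted from 2015-09-16 + 14 days = 2015-09-30 onward; done 2015-10-15 — permitted.
(4) permitted from 2015-10-15 + 13 days = 2015-10-28 onward; done 2015-10-30 — permitted.
(5) due by 2015-10-30 + 60 days = 2015-12-29; completed 2015-12-27, before the deadline.

Yes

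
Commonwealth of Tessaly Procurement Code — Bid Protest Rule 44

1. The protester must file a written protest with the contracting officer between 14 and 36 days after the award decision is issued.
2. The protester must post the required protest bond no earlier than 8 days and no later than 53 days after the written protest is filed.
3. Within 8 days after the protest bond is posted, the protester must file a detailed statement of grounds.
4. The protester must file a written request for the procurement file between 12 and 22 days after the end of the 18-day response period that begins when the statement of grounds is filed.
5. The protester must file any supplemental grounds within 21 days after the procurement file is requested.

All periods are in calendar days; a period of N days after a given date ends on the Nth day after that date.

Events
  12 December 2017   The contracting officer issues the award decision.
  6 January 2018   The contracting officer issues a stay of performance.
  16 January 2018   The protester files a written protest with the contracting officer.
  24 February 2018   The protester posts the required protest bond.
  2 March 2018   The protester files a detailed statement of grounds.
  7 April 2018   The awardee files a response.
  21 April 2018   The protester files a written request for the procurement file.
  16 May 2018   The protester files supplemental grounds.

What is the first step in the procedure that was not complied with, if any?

Step 4

Step 1: the window is 14–36 days after 12 December 2017 (when the award decision is issued), so 26 December 2017 through 17 January 2018; done 16 January 2018 — within the window.
Step 2: the window is 8–53 days after 16 January 2018 (when the written protest is filed), so 24 January 2018 through 10 March 2018; 24 February 2018 falls inside that range.
Step 3: 8 days after 24 February 2018 (when the protest bond is posted) is 4 March 2018; completed 2 March 2018, before the deadline.
Step 4: the window is 12–22 days after 20 March 2018 (end of the 18-day response period, which began when the statement of grounds is filed on 2 March 2018), so 1 April 2018 through 11 April 2018; 21 April 2018 is 10 days past the end of the window.
Later steps need not be reached.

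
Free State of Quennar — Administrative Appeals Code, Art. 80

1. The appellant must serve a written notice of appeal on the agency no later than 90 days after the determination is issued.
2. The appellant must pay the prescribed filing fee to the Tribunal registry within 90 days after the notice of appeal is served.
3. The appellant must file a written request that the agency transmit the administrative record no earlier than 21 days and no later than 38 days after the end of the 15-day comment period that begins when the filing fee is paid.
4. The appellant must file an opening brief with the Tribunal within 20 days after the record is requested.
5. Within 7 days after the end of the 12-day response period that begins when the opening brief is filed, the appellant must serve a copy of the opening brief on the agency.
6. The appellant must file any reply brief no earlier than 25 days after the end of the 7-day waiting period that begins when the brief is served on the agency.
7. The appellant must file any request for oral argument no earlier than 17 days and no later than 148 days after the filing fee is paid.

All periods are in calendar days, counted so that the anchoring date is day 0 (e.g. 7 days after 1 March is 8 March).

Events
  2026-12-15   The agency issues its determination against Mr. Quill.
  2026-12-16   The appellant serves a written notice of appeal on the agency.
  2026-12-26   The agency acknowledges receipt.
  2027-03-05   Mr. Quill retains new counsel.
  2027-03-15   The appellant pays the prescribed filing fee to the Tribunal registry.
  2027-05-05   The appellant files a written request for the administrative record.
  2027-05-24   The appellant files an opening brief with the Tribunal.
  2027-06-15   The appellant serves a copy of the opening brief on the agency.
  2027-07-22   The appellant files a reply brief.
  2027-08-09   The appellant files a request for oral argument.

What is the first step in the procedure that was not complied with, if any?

Step 5

Step 1: 90 days after 2026-12-15 (when the determination is issued) is 2027-03-15; done 2026-12-16 — timely.
Step 2: 90 days after 2026-12-16 (when the notice of appeal is served) is 2027-03-16; done 2027-03-15 — timely.
Step 3: the window is 21–38 days after 2027-03-30 (end of the 15-day comment period, which began when the filing fee is paid on 2027-03-15), so 2027-04-20 through 2027-05-07; done 2027-05-05, which is between those dates.
Step 4: 20 days after 2027-05-05 (when the record is requested) is 2027-05-25; 2027-05-24 is within that limit.
Step 5: 7 days after 2027-06-05 (end of the 12-day response period, which began when the opening brief is filed on 2027-05-24) is 2027-06-12; done 2027-06-15 — 3 days late.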